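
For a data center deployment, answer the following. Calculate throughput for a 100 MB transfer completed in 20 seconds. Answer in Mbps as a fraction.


Given: file = 100 MB, time = 20 s
File in Mb = 100 * 8 = 800 Mb
Throughput = 800 / 20 Mbps
Throughput = 40 Mbps

40


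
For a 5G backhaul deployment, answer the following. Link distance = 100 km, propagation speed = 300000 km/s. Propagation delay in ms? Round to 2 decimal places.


Given: distance = 100 km, speed = 300000 km/s
Delay = distance / speed = 100 / 300000 seconds
Delay in ms = 100 * 1000 / 300000
Delay = 0.3333 ms
Rounded to 2 dp = 0.33 ms

0.33


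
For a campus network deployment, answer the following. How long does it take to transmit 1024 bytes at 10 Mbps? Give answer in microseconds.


Given: packet = 1024 bytes, bandwidth = 10 Mbps
Packet in bits = 1024 * 8 = 8192 bits
Bandwidth = 10 * 10^6 = 10000000 bps
Time = 8192 / 10000000 seconds
Time in us = 8192 * 10^6 / 10000000 = 819.2

819.2


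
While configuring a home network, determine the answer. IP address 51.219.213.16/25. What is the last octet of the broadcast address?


Given: IP = 51.219.213.16, prefix = /25
Host bits = 32 - 25 = 7
Network last octet = 16 AND mask = 0
Host part size = 2^7 - 1 = 127
Broadcast last octet = 0 OR 127 = 127

127


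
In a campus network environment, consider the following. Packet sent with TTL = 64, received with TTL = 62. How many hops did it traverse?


Given: initial TTL = 64, received TTL = 62
Hops = initial TTL - received TTL
Hops = 64 - 62 = 2

2


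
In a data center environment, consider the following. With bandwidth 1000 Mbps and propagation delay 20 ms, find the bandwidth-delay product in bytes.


Given: bandwidth = 1000 Mbps, delay = 20 ms
BDP in bits = 1000 * 10^6 * 20 / 1000
BDP in bits = 20000000
BDP in bytes = 20000000 / 8 = 2500000

2500000


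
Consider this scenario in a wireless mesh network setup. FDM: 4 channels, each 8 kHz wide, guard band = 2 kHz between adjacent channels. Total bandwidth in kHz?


Given: 4 channels, 8 kHz each, guard = 2 kHz
Channel bandwidth = 4 * 8 = 32 kHz
Guard bands = 3 gaps * 2 kHz = 6 kHz
Total = 32 + 6 = 38 kHz

38


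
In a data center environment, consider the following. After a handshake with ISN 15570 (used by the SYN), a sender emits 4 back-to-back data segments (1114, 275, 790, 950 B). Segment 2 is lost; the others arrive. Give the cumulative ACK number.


SYN uses sequence number 15570; first data byte = ISN + 1 = 15571.
Segment 1: SEQ = 15571, len = 1114 B, covers [15571, 16684]
Segment 2: SEQ = 16685, len = 275 B, covers [16685, 16959] [LOST]
Segment 3: SEQ = 16960, len = 790 B, covers [16960, 17749]
Segment 4: SEQ = 17750, len = 950 B, covers [17750, 18699]
In-order data received: bytes [15571, 16684] (segments 1..1).
Segment 2 missing -> gap begins at byte 16685; later segments buffered out of order.
Cumulative ACK = next expected in-order byte = 15571 + 1114 = 16685

16685


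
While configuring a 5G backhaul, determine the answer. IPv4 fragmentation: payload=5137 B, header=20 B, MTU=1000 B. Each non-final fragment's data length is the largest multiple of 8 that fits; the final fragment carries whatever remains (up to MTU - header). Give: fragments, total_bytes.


Max data per non-final fragment = floor((MTU - header)/8)*8 = floor((1000 - 20)/8)*8 = floor(980/8)*8 = 976 B
Final fragment needs no 8-byte alignment: it can carry up to MTU - header = 980 B
Non-final fragments needed = ceil((payload - 980) / 976) = ceil(4157/976) = ceil(4.2592) = 5
Number of fragments = 5 + 1 = 6
Fragment sizes (data): 5 * 976 B + 257 B (last, 257 <= 980 OK)
Total bytes sent = payload + n_frags * header = 5137 + 6*20 = 5137 + 120 = 5257 B

6, 5257


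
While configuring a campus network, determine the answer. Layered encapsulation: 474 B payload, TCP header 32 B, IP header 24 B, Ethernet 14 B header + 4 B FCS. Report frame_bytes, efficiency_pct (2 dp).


TCP segment = 474 + 32 = 506 B
IP packet = 506 + 24 = 530 B
Ethernet frame = 530 + 14 + 4 = 548 B
Efficiency = app / frame = 474 / 548 = 0.864964 = 86.4964% -> 86.50% (2 dp)

548, 86.50


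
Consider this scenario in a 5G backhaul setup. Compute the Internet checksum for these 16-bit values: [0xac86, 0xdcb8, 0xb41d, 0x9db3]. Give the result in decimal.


Given words: [0xac86, 0xdcb8, 0xb41d, 0x9db3]
Step 1: Sum all words
Raw sum = 44166 + 56504 + 46109 + 40371 = 187150
Step 2: Fold carry: (56078 + 2) = 56080
One's complement = ~56080 & 0xFFFF = 9455

9455


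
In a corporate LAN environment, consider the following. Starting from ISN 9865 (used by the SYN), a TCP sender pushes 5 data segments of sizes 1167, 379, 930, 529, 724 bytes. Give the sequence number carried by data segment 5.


The SYN occupies sequence number ISN = 9865, so the first data byte is ISN + 1 = 9866.
SEQ of data segment i = (ISN + 1) + sum of payload sizes of segments 1..i-1.
Segment 1: SEQ = 9866, payload = 1167 bytes
Segment 2: SEQ = 11033, payload = 379 bytes
Segment 3: SEQ = 11412, payload = 930 bytes
Segment 4: SEQ = 12342, payload = 529 bytes
Segment 5: SEQ = 12871, payload = 724 bytes
SEQ of segment 5 = 9866 + 1167 + 379 + 930 + 529 = 12871

12871


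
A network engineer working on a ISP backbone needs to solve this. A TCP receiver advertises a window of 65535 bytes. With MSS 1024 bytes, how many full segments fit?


Given: RWND = 65535 bytes, MSS = 1024 bytes
Full segments = floor(RWND / MSS)
Full segments = floor(65535 / 1024)
Full segments = floor(63.999) = 63

63


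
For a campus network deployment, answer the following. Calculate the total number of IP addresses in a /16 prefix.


Given: CIDR prefix /16
Host bits = 32 - 16 = 16
Total addresses = 2^16 = 65536

65536


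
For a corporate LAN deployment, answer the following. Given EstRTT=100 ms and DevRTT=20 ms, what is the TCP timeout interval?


Given: EstRTT = 100 ms, DevRTT = 20 ms
Timeout = EstRTT + 4 * DevRTT
4 * DevRTT = 4 * 20 = 80
Timeout = 100 + 80 = 180 ms

180


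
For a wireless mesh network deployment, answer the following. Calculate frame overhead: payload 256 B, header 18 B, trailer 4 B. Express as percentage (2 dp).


Given: payload = 256 B, header = 18 B, trailer = 4 B
Overhead bytes = header + trailer = 18 + 4 = 22
Total frame = payload + overhead = 256 + 22 = 278
Overhead % = 22 / 278 * 100 = 7.9137% -> 7.91% (2 dp)

7.91


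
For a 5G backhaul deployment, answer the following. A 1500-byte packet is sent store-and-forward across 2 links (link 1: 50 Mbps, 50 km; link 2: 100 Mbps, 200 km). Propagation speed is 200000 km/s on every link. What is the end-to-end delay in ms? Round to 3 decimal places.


Packet = 1500 bytes = 12000 bits. Store-and-forward: sum (t_trans + t_prop) per link.
Link 1: t_trans = 12000/(50*10^6) s = 0.2400 ms; t_prop = 50/200000 s = 0.2500 ms; subtotal = 0.4900 ms
Link 2: t_trans = 12000/(100*10^6) s = 0.1200 ms; t_prop = 200/200000 s = 1.0000 ms; subtotal = 1.1200 ms
End-to-end = 0.4900 + 1.1200 = 1.6100 ms -> 1.610 ms (3 dp)

1.610


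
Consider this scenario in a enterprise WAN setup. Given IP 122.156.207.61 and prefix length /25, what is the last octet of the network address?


Given: IP = 122.156.207.61, prefix = /25
Subnet mask = 255.255.255.128
Last octet of IP: 61
Last octet of mask: 128
Network last octet = 61 AND 128 = 0

0


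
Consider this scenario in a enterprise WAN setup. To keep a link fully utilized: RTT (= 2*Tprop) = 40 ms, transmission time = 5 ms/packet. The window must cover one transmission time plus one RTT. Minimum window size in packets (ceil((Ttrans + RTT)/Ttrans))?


Given: Ttrans = 5 ms, RTT = 40 ms (= 2 * Tprop, Tprop = 20 ms)
Time until first ACK returns = Ttrans + RTT = 5 + 40 = 45 ms
Need W * Ttrans >= Ttrans + RTT  ->  W >= (Ttrans + RTT) / Ttrans
(Ttrans + RTT) / Ttrans = 45 / 5 = 9
W_min = ceil(9) = 9

9


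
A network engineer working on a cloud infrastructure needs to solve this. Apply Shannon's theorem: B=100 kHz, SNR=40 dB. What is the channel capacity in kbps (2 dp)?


Given: B = 100 kHz, SNR = 40 dB
SNR linear = 10^(40/10) = 10000
1 + SNR = 10001
log2(10001) = 13.2878566418
C = 100 * 1000 * 13.2878566418 = 1328785.6642 bps
C = 1328.785664 kbps -> 1328.79 kbps (2 dp)

1328.79


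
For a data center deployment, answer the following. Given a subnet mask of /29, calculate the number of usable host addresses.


Given: subnet mask /29
Host bits = 32 - 29 = 3
Total addresses = 2^3 = 8
Usable hosts = 8 - 2 (network + broadcast) = 6

6


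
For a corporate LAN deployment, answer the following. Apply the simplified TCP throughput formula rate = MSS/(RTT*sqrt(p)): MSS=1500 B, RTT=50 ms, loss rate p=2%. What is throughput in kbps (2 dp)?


Given: MSS = 1500 bytes, RTT = 50 ms, loss = 2%
RTT in seconds = 50 / 1000 = 0.05
Loss rate = 2% = 0.02
sqrt(loss) = sqrt(0.02) = 0.141421356237
Throughput (bytes/s) = 1500 / (0.05 * 0.141421356237) = 212132.0344
Throughput (kbps) = 212132.0344 * 8 / 1000 = 1697.056275 -> 1697.06 kbps (2 dp)

1697.06


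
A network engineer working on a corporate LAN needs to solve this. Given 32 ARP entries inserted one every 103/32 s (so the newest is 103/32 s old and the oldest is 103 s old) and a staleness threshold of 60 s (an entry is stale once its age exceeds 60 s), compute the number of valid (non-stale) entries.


Ages are k * 103/32 s for k = 1..32 (spacing = 3.2188 s).
Entry k is valid iff k * 103/32 <= 60 iff k <= 32 * 60 / 103 = 18.6408
n_valid = floor(18.6408) = 18
(n_stale = 32 - 18 = 14)

18


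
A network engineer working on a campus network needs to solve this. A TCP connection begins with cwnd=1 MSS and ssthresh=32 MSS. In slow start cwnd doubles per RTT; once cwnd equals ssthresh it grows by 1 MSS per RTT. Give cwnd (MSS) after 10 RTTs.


RTT 0: cwnd = 1 MSS (initial)
RTT 1: cwnd = 2 MSS (slow start, doubled)
RTT 2: cwnd = 4 MSS (slow start, doubled)
RTT 3: cwnd = 8 MSS (slow start, doubled)
RTT 4: cwnd = 16 MSS (slow start, doubled)
RTT 5: cwnd = 32 MSS (slow start, doubled)
RTT 6: cwnd = 33 MSS (congestion avoidance, +1)
RTT 7: cwnd = 34 MSS (congestion avoidance, +1)
RTT 8: cwnd = 35 MSS (congestion avoidance, +1)
RTT 9: cwnd = 36 MSS (congestion avoidance, +1)
RTT 10: cwnd = 37 MSS (congestion avoidance, +1)

37


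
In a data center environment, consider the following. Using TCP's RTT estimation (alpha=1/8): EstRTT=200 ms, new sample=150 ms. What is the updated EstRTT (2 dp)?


Given: EstRTT = 200 ms, SampleRTT = 150 ms, alpha = 1/8
New EstRTT = (1 - alpha) * EstRTT + alpha * SampleRTT
(7/8) * 200 = 175
(1/8) * 150 = 18.75
New EstRTT = 175 + 18.75 = 193.75 ms -> 193.75 ms (2 dp)

193.75


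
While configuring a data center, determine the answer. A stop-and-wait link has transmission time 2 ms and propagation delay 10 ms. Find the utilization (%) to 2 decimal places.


Given: Ttrans = 2 ms, Tprop = 10 ms
RTT = 2 * Tprop = 2 * 10 = 20 ms
U = Ttrans / (Ttrans + RTT)
U = 2 / (2 + 20)
U = 2 / 22 = 0.090909
U% = 9.09%

9.09


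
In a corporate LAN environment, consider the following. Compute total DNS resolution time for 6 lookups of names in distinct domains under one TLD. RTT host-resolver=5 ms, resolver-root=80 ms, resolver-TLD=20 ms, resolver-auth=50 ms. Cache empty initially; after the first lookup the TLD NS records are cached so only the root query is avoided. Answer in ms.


Lookup 1 (cold cache): local + root + TLD + auth = 5 + 80 + 20 + 50 = 155 ms
Lookups 2..6 (TLD NS cached -> skip root; new domain -> still ask TLD and auth): local + TLD + auth = 5 + 20 + 50 = 75 ms each
Remaining 5 lookups: 5 * 75 = 375 ms
Total = 155 + 375 = 530 ms

530


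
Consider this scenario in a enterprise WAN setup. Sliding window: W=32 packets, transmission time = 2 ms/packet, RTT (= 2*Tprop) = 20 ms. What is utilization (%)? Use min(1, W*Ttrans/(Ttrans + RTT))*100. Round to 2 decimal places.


Given: W = 32, Ttrans = 2 ms, RTT = 20 ms (= 2 * Tprop, Tprop = 10 ms)
Cycle time = Ttrans + RTT = 2 + 20 = 22 ms (first packet sent until its ACK returns)
W * Ttrans = 32 * 2 = 64 ms of sending per cycle
W * Ttrans / (Ttrans + RTT) = 64 / 22 = 2.909091
U = min(1, 2.909091) = 1.000000
U% = 100.00%

100.00


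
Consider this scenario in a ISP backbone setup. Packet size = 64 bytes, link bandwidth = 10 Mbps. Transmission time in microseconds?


Given: packet = 64 bytes, bandwidth = 10 Mbps
Packet in bits = 64 * 8 = 512 bits
Bandwidth = 10 * 10^6 = 10000000 bps
Time = 512 / 10000000 seconds
Time in us = 512 * 10^6 / 10000000 = 51.2

51.2


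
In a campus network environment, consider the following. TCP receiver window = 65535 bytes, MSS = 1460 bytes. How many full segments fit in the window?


Given: RWND = 65535 bytes, MSS = 1460 bytes
Full segments = floor(RWND / MSS)
Full segments = floor(65535 / 1460)
Full segments = floor(44.887) = 44

44


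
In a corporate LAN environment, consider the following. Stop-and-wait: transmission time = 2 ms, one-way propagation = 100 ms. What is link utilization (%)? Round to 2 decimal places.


Given: Ttrans = 2 ms, Tprop = 100 ms
RTT = 2 * Tprop = 2 * 100 = 200 ms
U = Ttrans / (Ttrans + RTT)
U = 2 / (2 + 200)
U = 2 / 202 = 0.009901
U% = 0.99%

0.99


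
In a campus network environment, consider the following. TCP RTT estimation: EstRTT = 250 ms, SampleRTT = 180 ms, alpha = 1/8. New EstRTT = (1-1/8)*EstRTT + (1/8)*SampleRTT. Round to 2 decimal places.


Given: EstRTT = 250 ms, SampleRTT = 180 ms, alpha = 1/8
New EstRTT = (1 - alpha) * EstRTT + alpha * SampleRTT
(7/8) * 250 = 218.75
(1/8) * 180 = 22.5
New EstRTT = 218.75 + 22.5 = 241.25 ms -> 241.25 ms (2 dp)

241.25


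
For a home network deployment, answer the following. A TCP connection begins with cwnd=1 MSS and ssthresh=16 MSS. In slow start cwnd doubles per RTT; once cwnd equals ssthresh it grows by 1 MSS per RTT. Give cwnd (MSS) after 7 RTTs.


RTT 0: cwnd = 1 MSS (initial)
RTT 1: cwnd = 2 MSS (slow start, doubled)
RTT 2: cwnd = 4 MSS (slow start, doubled)
RTT 3: cwnd = 8 MSS (slow start, doubled)
RTT 4: cwnd = 16 MSS (slow start, doubled)
RTT 5: cwnd = 17 MSS (congestion avoidance, +1)
RTT 6: cwnd = 18 MSS (congestion avoidance, +1)
RTT 7: cwnd = 19 MSS (congestion avoidance, +1)

19


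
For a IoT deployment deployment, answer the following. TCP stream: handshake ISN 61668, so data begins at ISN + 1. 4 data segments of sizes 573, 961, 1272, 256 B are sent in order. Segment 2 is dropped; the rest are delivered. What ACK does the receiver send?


SYN uses sequence number 61668; first data byte = ISN + 1 = 61669.
Segment 1: SEQ = 61669, len = 573 B, covers [61669, 62241]
Segment 2: SEQ = 62242, len = 961 B, covers [62242, 63202] [LOST]
Segment 3: SEQ = 63203, len = 1272 B, covers [63203, 64474]
Segment 4: SEQ = 64475, len = 256 B, covers [64475, 64730]
In-order data received: bytes [61669, 62241] (segments 1..1).
Segment 2 missing -> gap begins at byte 62242; later segments buffered out of order.
Cumulative ACK = next expected in-order byte = 61669 + 573 = 62242

62242


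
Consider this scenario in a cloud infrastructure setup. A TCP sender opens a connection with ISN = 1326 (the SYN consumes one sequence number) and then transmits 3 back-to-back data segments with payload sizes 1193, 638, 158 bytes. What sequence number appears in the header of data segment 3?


The SYN occupies sequence number ISN = 1326, so the first data byte is ISN + 1 = 1327.
SEQ of data segment i = (ISN + 1) + sum of payload sizes of segments 1..i-1.
Segment 1: SEQ = 1327, payload = 1193 bytes
Segment 2: SEQ = 2520, payload = 638 bytes
Segment 3: SEQ = 3158, payload = 158 bytes
SEQ of segment 3 = 1327 + 1193 + 638 = 3158

3158


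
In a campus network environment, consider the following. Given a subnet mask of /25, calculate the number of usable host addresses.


Given: subnet mask /25
Host bits = 32 - 25 = 7
Total addresses = 2^7 = 128
Usable hosts = 128 - 2 (network + broadcast) = 126

126


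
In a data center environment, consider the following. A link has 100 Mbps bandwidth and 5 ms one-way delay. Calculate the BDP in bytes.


Given: bandwidth = 100 Mbps, delay = 5 ms
BDP in bits = 100 * 10^6 * 5 / 1000
BDP in bits = 500000
BDP in bytes = 500000 / 8 = 62500

62500


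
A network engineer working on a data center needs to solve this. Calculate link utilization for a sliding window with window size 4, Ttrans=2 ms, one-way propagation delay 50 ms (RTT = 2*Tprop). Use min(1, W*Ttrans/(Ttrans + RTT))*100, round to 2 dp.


Given: W = 4, Ttrans = 2 ms, RTT = 100 ms (= 2 * Tprop, Tprop = 50 ms)
Cycle time = Ttrans + RTT = 2 + 100 = 102 ms (first packet sent until its ACK returns)
W * Ttrans = 4 * 2 = 8 ms of sending per cycle
W * Ttrans / (Ttrans + RTT) = 8 / 102 = 0.078431
U = min(1, 0.078431) = 0.078431
U% = 7.84%

7.84


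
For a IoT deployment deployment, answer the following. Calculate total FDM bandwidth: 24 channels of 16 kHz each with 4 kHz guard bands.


Given: 24 channels, 16 kHz each, guard = 4 kHz
Channel bandwidth = 24 * 16 = 384 kHz
Guard bands = 23 gaps * 4 kHz = 92 kHz
Total = 384 + 92 = 476 kHz

476


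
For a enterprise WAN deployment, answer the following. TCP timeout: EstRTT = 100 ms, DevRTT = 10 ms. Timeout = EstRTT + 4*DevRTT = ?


Given: EstRTT = 100 ms, DevRTT = 10 ms
Timeout = EstRTT + 4 * DevRTT
4 * DevRTT = 4 * 10 = 40
Timeout = 100 + 40 = 140 ms

140


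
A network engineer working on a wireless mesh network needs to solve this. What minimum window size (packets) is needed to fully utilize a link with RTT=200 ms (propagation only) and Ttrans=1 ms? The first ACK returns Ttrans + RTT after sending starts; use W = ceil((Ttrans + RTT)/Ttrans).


Given: Ttrans = 1 ms, RTT = 200 ms (= 2 * Tprop, Tprop = 100 ms)
Time until first ACK returns = Ttrans + RTT = 1 + 200 = 201 ms
Need W * Ttrans >= Ttrans + RTT  ->  W >= (Ttrans + RTT) / Ttrans
(Ttrans + RTT) / Ttrans = 201 / 1 = 201
W_min = ceil(201) = 201

201


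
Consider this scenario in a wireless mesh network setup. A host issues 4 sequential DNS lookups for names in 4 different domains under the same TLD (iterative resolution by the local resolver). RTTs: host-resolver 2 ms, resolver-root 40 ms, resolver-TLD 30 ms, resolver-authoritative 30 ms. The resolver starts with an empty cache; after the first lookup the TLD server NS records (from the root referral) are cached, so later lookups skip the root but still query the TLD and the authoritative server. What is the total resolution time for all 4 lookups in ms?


Lookup 1 (cold cache): local + root + TLD + auth = 2 + 40 + 30 + 30 = 102 ms
Lookups 2..4 (TLD NS cached -> skip root; new domain -> still ask TLD and auth): local + TLD + auth = 2 + 30 + 30 = 62 ms each
Remaining 3 lookups: 3 * 62 = 186 ms
Total = 102 + 186 = 288 ms

288


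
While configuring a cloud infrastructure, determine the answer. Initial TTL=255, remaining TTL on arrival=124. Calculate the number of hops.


Given: initial TTL = 255, received TTL = 124
Hops = initial TTL - received TTL
Hops = 255 - 124 = 131

131


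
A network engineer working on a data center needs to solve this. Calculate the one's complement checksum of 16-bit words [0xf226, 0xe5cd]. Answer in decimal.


Given words: [0xf226, 0xe5cd]
Step 1: Sum all words
Raw sum = 61990 + 58829 = 120819
Step 2: Fold carry: (55283 + 1) = 55284
One's complement = ~55284 & 0xFFFF = 10251

10251


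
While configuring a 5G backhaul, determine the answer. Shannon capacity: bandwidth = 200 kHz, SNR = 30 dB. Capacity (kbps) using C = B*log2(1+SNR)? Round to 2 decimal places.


Given: B = 200 kHz, SNR = 30 dB
SNR linear = 10^(30/10) = 1000
1 + SNR = 1001
log2(1001) = 9.9672262588
C = 200 * 1000 * 9.9672262588 = 1993445.2518 bps
C = 1993.445252 kbps -> 1993.45 kbps (2 dp)

1993.45


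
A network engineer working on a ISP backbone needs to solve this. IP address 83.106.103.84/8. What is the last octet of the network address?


Given: IP = 83.106.103.84, prefix = /8
Subnet mask = 255.0.0.0
Last octet of IP: 84
Last octet of mask: 0
Network last octet = 84 AND 0 = 0

0


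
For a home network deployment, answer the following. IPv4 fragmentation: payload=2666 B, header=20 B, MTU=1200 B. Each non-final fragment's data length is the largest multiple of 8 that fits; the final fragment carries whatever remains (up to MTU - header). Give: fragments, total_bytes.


Max data per non-final fragment = floor((MTU - header)/8)*8 = floor((1200 - 20)/8)*8 = floor(1180/8)*8 = 1176 B
Final fragment needs no 8-byte alignment: it can carry up to MTU - header = 1180 B
Non-final fragments needed = ceil((payload - 1180) / 1176) = ceil(1486/1176) = ceil(1.2636) = 2
Number of fragments = 2 + 1 = 3
Fragment sizes (data): 2 * 1176 B + 314 B (last, 314 <= 1180 OK)
Total bytes sent = payload + n_frags * header = 2666 + 3*20 = 2666 + 60 = 2726 B

3, 2726


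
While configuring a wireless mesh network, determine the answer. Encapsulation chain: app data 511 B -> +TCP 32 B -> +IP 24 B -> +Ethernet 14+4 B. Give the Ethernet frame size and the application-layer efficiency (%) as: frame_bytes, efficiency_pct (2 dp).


TCP segment = 511 + 32 = 543 B
IP packet = 543 + 24 = 567 B
Ethernet frame = 567 + 14 + 4 = 585 B
Efficiency = app / frame = 511 / 585 = 0.873504 = 87.3504% -> 87.35% (2 dp)

585, 87.35


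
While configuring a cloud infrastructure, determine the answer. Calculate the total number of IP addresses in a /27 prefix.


Given: CIDR prefix /27
Host bits = 32 - 27 = 5
Total addresses = 2^5 = 32

32


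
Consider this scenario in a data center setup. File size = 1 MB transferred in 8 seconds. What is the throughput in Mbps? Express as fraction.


Given: file = 1 MB, time = 8 s
File in Mb = 1 * 8 = 8 Mb
Throughput = 8 / 8 Mbps
Throughput = 1 Mbps

1


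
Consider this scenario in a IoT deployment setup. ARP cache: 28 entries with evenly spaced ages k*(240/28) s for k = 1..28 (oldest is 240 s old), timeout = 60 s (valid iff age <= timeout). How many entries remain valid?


Ages are k * 240/28 s for k = 1..28 (spacing = 8.5714 s).
Entry k is valid iff k * 240/28 <= 60 iff k <= 28 * 60 / 240 = 7.0000
n_valid = floor(7.0000) = 7
(n_stale = 28 - 7 = 21)

7


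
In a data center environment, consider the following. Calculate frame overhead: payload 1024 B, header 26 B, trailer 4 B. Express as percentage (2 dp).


Given: payload = 1024 B, header = 26 B, trailer = 4 B
Overhead bytes = header + trailer = 26 + 4 = 30
Total frame = payload + overhead = 1024 + 30 = 1054
Overhead % = 30 / 1054 * 100 = 2.8463% -> 2.85% (2 dp)

2.85


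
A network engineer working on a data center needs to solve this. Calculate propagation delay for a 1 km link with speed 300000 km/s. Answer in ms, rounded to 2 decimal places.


Given: distance = 1 km, speed = 300000 km/s
Delay = distance / speed = 1 / 300000 seconds
Delay in ms = 1 * 1000 / 300000
Delay = 0.0033 ms
Rounded to 2 dp = 0.00 ms

0.00


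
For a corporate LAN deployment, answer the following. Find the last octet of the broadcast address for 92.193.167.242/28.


Given: IP = 92.193.167.242, prefix = /28
Host bits = 32 - 28 = 4
Network last octet = 242 AND mask = 240
Host part size = 2^4 - 1 = 15
Broadcast last octet = 240 OR 15 = 255

255


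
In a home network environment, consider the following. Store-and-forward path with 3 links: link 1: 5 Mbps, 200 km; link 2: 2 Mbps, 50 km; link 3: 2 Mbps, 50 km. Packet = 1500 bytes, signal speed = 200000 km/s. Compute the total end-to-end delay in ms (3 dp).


Packet = 1500 bytes = 12000 bits. Store-and-forward: sum (t_trans + t_prop) per link.
Link 1: t_trans = 12000/(5*10^6) s = 2.4000 ms; t_prop = 200/200000 s = 1.0000 ms; subtotal = 3.4000 ms
Link 2: t_trans = 12000/(2*10^6) s = 6.0000 ms; t_prop = 50/200000 s = 0.2500 ms; subtotal = 6.2500 ms
Link 3: t_trans = 12000/(2*10^6) s = 6.0000 ms; t_prop = 50/200000 s = 0.2500 ms; subtotal = 6.2500 ms
End-to-end = 3.4000 + 6.2500 + 6.2500 = 15.9000 ms -> 15.900 ms (3 dp)

15.900


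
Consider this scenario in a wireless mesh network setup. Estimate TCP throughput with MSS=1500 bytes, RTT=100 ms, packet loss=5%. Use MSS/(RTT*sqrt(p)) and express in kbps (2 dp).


Given: MSS = 1500 bytes, RTT = 100 ms, loss = 5%
RTT in seconds = 100 / 1000 = 0.1
Loss rate = 5% = 0.05
sqrt(loss) = sqrt(0.05) = 0.223606797750
Throughput (bytes/s) = 1500 / (0.1 * 0.223606797750) = 67082.0393
Throughput (kbps) = 67082.0393 * 8 / 1000 = 536.656315 -> 536.66 kbps (2 dp)

536.66


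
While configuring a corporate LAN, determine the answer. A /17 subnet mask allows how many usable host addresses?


Given: subnet mask /17
Host bits = 32 - 17 = 15
Total addresses = 2^15 = 32768
Usable hosts = 32768 - 2 (network + broadcast) = 32766

32766


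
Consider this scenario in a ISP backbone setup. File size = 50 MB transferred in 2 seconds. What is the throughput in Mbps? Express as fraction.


Given: file = 50 MB, time = 2 s
File in Mb = 50 * 8 = 400 Mb
Throughput = 400 / 2 Mbps
Throughput = 200 Mbps

200


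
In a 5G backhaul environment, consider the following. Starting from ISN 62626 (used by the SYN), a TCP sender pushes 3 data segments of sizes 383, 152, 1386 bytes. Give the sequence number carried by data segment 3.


The SYN occupies sequence number ISN = 62626, so the first data byte is ISN + 1 = 62627.
SEQ of data segment i = (ISN + 1) + sum of payload sizes of segments 1..i-1.
Segment 1: SEQ = 62627, payload = 383 bytes
Segment 2: SEQ = 63010, payload = 152 bytes
Segment 3: SEQ = 63162, payload = 1386 bytes
SEQ of segment 3 = 62627 + 383 + 152 = 63162

63162


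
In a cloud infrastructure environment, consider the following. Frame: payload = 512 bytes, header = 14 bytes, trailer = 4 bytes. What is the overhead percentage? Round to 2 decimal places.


Given: payload = 512 B, header = 14 B, trailer = 4 B
Overhead bytes = header + trailer = 14 + 4 = 18
Total frame = payload + overhead = 512 + 18 = 530
Overhead % = 18 / 530 * 100 = 3.3962% -> 3.40% (2 dp)

3.40


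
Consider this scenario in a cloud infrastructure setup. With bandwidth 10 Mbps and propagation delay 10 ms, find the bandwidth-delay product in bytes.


Given: bandwidth = 10 Mbps, delay = 10 ms
BDP in bits = 10 * 10^6 * 10 / 1000
BDP in bits = 100000
BDP in bytes = 100000 / 8 = 12500

12500


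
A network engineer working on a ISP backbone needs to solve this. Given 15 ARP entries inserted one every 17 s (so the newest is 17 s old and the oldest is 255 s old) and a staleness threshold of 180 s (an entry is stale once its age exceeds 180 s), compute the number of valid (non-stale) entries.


Ages are k * 255/15 s for k = 1..15 (spacing = 17.0000 s).
Entry k is valid iff k * 255/15 <= 180 iff k <= 15 * 180 / 255 = 10.5882
n_valid = floor(10.5882) = 10
(n_stale = 15 - 10 = 5)

10


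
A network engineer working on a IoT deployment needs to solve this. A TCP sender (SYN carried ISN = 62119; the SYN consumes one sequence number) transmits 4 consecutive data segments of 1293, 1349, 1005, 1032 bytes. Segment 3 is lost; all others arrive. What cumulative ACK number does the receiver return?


SYN uses sequence number 62119; first data byte = ISN + 1 = 62120.
Segment 1: SEQ = 62120, len = 1293 B, covers [62120, 63412]
Segment 2: SEQ = 63413, len = 1349 B, covers [63413, 64761]
Segment 3: SEQ = 64762, len = 1005 B, covers [64762, 65766] [LOST]
Segment 4: SEQ = 65767, len = 1032 B, covers [65767, 66798]
In-order data received: bytes [62120, 64761] (segments 1..2).
Segment 3 missing -> gap begins at byte 64762; later segments buffered out of order.
Cumulative ACK = next expected in-order byte = 62120 + 1293 + 1349 = 64762

64762


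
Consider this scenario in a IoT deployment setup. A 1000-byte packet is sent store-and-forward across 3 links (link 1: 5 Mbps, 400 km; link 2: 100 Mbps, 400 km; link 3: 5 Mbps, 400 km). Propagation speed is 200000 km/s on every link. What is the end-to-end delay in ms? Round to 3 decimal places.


Packet = 1000 bytes = 8000 bits. Store-and-forward: sum (t_trans + t_prop) per link.
Link 1: t_trans = 8000/(5*10^6) s = 1.6000 ms; t_prop = 400/200000 s = 2.0000 ms; subtotal = 3.6000 ms
Link 2: t_trans = 8000/(100*10^6) s = 0.0800 ms; t_prop = 400/200000 s = 2.0000 ms; subtotal = 2.0800 ms
Link 3: t_trans = 8000/(5*10^6) s = 1.6000 ms; t_prop = 400/200000 s = 2.0000 ms; subtotal = 3.6000 ms
End-to-end = 3.6000 + 2.0800 + 3.6000 = 9.2800 ms -> 9.280 ms (3 dp)

9.280


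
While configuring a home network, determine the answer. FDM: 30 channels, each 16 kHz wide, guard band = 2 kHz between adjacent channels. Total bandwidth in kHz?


Given: 30 channels, 16 kHz each, guard = 2 kHz
Channel bandwidth = 30 * 16 = 480 kHz
Guard bands = 29 gaps * 2 kHz = 58 kHz
Total = 480 + 58 = 538 kHz

538


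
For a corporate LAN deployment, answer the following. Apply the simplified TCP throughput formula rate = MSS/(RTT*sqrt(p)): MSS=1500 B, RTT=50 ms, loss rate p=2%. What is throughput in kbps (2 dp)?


Given: MSS = 1500 bytes, RTT = 50 ms, loss = 2%
RTT in seconds = 50 / 1000 = 0.05
Loss rate = 2% = 0.02
sqrt(loss) = sqrt(0.02) = 0.141421356237
Throughput (bytes/s) = 1500 / (0.05 * 0.141421356237) = 212132.0344
Throughput (kbps) = 212132.0344 * 8 / 1000 = 1697.056275 -> 1697.06 kbps (2 dp)

1697.06


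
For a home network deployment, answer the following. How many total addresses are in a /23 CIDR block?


Given: CIDR prefix /23
Host bits = 32 - 23 = 9
Total addresses = 2^9 = 512

512


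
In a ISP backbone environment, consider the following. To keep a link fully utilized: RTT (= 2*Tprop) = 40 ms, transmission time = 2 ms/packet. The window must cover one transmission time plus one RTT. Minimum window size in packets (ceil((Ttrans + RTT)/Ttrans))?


Given: Ttrans = 2 ms, RTT = 40 ms (= 2 * Tprop, Tprop = 20 ms)
Time until first ACK returns = Ttrans + RTT = 2 + 40 = 42 ms
Need W * Ttrans >= Ttrans + RTT  ->  W >= (Ttrans + RTT) / Ttrans
(Ttrans + RTT) / Ttrans = 42 / 2 = 21
W_min = ceil(21) = 21

21


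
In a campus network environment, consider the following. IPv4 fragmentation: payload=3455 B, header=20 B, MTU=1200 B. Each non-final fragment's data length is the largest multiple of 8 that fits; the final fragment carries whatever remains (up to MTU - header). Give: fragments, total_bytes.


Max data per non-final fragment = floor((MTU - header)/8)*8 = floor((1200 - 20)/8)*8 = floor(1180/8)*8 = 1176 B
Final fragment needs no 8-byte alignment: it can carry up to MTU - header = 1180 B
Non-final fragments needed = ceil((payload - 1180) / 1176) = ceil(2275/1176) = ceil(1.9345) = 2
Number of fragments = 2 + 1 = 3
Fragment sizes (data): 2 * 1176 B + 1103 B (last, 1103 <= 1180 OK)
Total bytes sent = payload + n_frags * header = 3455 + 3*20 = 3455 + 60 = 3515 B

3, 3515


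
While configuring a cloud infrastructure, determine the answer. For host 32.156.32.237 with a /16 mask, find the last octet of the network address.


Given: IP = 32.156.32.237, prefix = /16
Subnet mask = 255.255.0.0
Last octet of IP: 237
Last octet of mask: 0
Network last octet = 237 AND 0 = 0

0


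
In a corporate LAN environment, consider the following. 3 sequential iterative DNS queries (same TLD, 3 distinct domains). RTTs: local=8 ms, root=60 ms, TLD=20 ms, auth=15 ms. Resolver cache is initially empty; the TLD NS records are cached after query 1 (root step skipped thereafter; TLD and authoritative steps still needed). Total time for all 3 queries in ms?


Lookup 1 (cold cache): local + root + TLD + auth = 8 + 60 + 20 + 15 = 103 ms
Lookups 2..3 (TLD NS cached -> skip root; new domain -> still ask TLD and auth): local + TLD + auth = 8 + 20 + 15 = 43 ms each
Remaining 2 lookups: 2 * 43 = 86 ms
Total = 103 + 86 = 189 ms

189


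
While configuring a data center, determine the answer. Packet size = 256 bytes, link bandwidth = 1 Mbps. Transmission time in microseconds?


Given: packet = 256 bytes, bandwidth = 1 Mbps
Packet in bits = 256 * 8 = 2048 bits
Bandwidth = 1 * 10^6 = 1000000 bps
Time = 2048 / 1000000 seconds
Time in us = 2048 * 10^6 / 1000000 = 2048

2048


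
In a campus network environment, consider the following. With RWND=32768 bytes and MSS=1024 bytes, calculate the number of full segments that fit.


Given: RWND = 32768 bytes, MSS = 1024 bytes
Full segments = floor(RWND / MSS)
Full segments = floor(32768 / 1024)
Full segments = floor(32.0) = 32

32


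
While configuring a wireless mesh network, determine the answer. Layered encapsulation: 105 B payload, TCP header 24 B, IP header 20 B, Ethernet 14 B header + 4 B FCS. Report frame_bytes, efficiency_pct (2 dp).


TCP segment = 105 + 24 = 129 B
IP packet = 129 + 20 = 149 B
Ethernet frame = 149 + 14 + 4 = 167 B
Efficiency = app / frame = 105 / 167 = 0.628743 = 62.8743% -> 62.87% (2 dp)

167, 62.87


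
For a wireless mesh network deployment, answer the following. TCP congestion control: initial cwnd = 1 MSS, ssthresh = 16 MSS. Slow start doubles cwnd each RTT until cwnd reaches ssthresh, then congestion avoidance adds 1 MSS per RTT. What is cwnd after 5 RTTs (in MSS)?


RTT 0: cwnd = 1 MSS (initial)
RTT 1: cwnd = 2 MSS (slow start, doubled)
RTT 2: cwnd = 4 MSS (slow start, doubled)
RTT 3: cwnd = 8 MSS (slow start, doubled)
RTT 4: cwnd = 16 MSS (slow start, doubled)
RTT 5: cwnd = 17 MSS (congestion avoidance, +1)

17


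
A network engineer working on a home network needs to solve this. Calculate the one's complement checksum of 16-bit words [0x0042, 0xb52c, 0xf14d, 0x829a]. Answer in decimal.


Given words: [0x0042, 0xb52c, 0xf14d, 0x829a]
Step 1: Sum all words
Raw sum = 66 + 46380 + 61773 + 33434 = 141653
Step 2: Fold carry: (10581 + 2) = 10583
One's complement = ~10583 & 0xFFFF = 54952

54952


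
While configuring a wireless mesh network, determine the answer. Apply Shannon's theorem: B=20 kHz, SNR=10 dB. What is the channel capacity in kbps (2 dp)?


Given: B = 20 kHz, SNR = 10 dB
SNR linear = 10^(10/10) = 10
1 + SNR = 11
log2(11) = 3.4594316186
C = 20 * 1000 * 3.4594316186 = 69188.6324 bps
C = 69.188632 kbps -> 69.19 kbps (2 dp)

69.19


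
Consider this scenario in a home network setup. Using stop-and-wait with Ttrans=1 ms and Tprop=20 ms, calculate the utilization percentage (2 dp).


Given: Ttrans = 1 ms, Tprop = 20 ms
RTT = 2 * Tprop = 2 * 20 = 40 ms
U = Ttrans / (Ttrans + RTT)
U = 1 / (1 + 40)
U = 1 / 41 = 0.02439
U% = 2.44%

2.44


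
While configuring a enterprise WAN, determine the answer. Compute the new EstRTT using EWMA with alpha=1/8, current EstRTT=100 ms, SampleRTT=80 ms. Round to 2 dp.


Given: EstRTT = 100 ms, SampleRTT = 80 ms, alpha = 1/8
New EstRTT = (1 - alpha) * EstRTT + alpha * SampleRTT
(7/8) * 100 = 87.5
(1/8) * 80 = 10
New EstRTT = 87.5 + 10 = 97.5 ms -> 97.50 ms (2 dp)

97.50


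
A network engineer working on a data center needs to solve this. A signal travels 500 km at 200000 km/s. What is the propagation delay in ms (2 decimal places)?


Given: distance = 500 km, speed = 200000 km/s
Delay = distance / speed = 500 / 200000 seconds
Delay in ms = 500 * 1000 / 200000
Delay = 2.5000 ms
Rounded to 2 dp = 2.50 ms

2.50


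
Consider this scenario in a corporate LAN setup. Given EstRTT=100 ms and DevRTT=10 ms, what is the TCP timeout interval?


Given: EstRTT = 100 ms, DevRTT = 10 ms
Timeout = EstRTT + 4 * DevRTT
4 * DevRTT = 4 * 10 = 40
Timeout = 100 + 40 = 140 ms

140


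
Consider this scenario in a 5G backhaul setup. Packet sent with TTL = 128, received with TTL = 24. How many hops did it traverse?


Given: initial TTL = 128, received TTL = 24
Hops = initial TTL - received TTL
Hops = 128 - 24 = 104

104


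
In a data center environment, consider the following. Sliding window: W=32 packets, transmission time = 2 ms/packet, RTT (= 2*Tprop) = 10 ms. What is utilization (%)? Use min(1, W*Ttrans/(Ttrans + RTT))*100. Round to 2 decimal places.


Given: W = 32, Ttrans = 2 ms, RTT = 10 ms (= 2 * Tprop, Tprop = 5 ms)
Cycle time = Ttrans + RTT = 2 + 10 = 12 ms (first packet sent until its ACK returns)
W * Ttrans = 32 * 2 = 64 ms of sending per cycle
W * Ttrans / (Ttrans + RTT) = 64 / 12 = 5.333333
U = min(1, 5.333333) = 1.000000
U% = 100.00%

100.00


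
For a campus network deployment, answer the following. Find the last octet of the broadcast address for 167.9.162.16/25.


Given: IP = 167.9.162.16, prefix = /25
Host bits = 32 - 25 = 7
Network last octet = 16 AND mask = 0
Host part size = 2^7 - 1 = 127
Broadcast last octet = 0 OR 127 = 127

127


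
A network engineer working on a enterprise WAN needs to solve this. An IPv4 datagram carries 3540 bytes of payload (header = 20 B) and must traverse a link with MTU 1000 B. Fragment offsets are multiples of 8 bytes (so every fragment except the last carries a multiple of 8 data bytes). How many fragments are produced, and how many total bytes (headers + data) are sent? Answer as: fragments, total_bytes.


Max data per non-final fragment = floor((MTU - header)/8)*8 = floor((1000 - 20)/8)*8 = floor(980/8)*8 = 976 B
Final fragment needs no 8-byte alignment: it can carry up to MTU - header = 980 B
Non-final fragments needed = ceil((payload - 980) / 976) = ceil(2560/976) = ceil(2.6230) = 3
Number of fragments = 3 + 1 = 4
Fragment sizes (data): 3 * 976 B + 612 B (last, 612 <= 980 OK)
Total bytes sent = payload + n_frags * header = 3540 + 4*20 = 3540 + 80 = 3620 B

4, 3620


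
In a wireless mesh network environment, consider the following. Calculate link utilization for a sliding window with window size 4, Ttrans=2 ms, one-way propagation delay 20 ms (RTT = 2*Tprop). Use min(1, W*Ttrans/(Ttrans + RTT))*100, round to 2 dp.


Given: W = 4, Ttrans = 2 ms, RTT = 40 ms (= 2 * Tprop, Tprop = 20 ms)
Cycle time = Ttrans + RTT = 2 + 40 = 42 ms (first packet sent until its ACK returns)
W * Ttrans = 4 * 2 = 8 ms of sending per cycle
W * Ttrans / (Ttrans + RTT) = 8 / 42 = 0.190476
U = min(1, 0.190476) = 0.190476
U% = 19.05%

19.05


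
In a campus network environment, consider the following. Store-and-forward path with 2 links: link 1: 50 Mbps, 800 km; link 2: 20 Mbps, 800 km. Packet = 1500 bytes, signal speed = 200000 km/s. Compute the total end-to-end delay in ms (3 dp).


Packet = 1500 bytes = 12000 bits. Store-and-forward: sum (t_trans + t_prop) per link.
Link 1: t_trans = 12000/(50*10^6) s = 0.2400 ms; t_prop = 800/200000 s = 4.0000 ms; subtotal = 4.2400 ms
Link 2: t_trans = 12000/(20*10^6) s = 0.6000 ms; t_prop = 800/200000 s = 4.0000 ms; subtotal = 4.6000 ms
End-to-end = 4.2400 + 4.6000 = 8.8400 ms -> 8.840 ms (3 dp)

8.840


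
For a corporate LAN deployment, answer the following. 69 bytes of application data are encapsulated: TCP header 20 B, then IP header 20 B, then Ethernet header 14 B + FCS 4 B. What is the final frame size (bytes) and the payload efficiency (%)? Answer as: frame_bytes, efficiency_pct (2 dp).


TCP segment = 69 + 20 = 89 B
IP packet = 89 + 20 = 109 B
Ethernet frame = 109 + 14 + 4 = 127 B
Efficiency = app / frame = 69 / 127 = 0.543307 = 54.3307% -> 54.33% (2 dp)

127, 54.33


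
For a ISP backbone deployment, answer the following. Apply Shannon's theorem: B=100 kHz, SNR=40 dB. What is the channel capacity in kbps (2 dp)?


Given: B = 100 kHz, SNR = 40 dB
SNR linear = 10^(40/10) = 10000
1 + SNR = 10001
log2(10001) = 13.2878566418
C = 100 * 1000 * 13.2878566418 = 1328785.6642 bps
C = 1328.785664 kbps -> 1328.79 kbps (2 dp)

1328.79


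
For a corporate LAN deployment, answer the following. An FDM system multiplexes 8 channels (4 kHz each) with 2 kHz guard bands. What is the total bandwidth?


Given: 8 channels, 4 kHz each, guard = 2 kHz
Channel bandwidth = 8 * 4 = 32 kHz
Guard bands = 7 gaps * 2 kHz = 14 kHz
Total = 32 + 14 = 46 kHz

46


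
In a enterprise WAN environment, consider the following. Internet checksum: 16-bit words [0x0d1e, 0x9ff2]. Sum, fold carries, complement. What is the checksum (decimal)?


Given words: [0x0d1e, 0x9ff2]
Step 1: Sum all words
Raw sum = 3358 + 40946 = 44304
One's complement = ~44304 & 0xFFFF = 21231

21231


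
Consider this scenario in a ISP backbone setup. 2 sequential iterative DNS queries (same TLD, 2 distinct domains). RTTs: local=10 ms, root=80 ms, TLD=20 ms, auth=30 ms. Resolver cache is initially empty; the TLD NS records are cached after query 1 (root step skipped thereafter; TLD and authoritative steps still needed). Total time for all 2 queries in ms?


Lookup 1 (cold cache): local + root + TLD + auth = 10 + 80 + 20 + 30 = 140 ms
Lookups 2..2 (TLD NS cached -> skip root; new domain -> still ask TLD and auth): local + TLD + auth = 10 + 20 + 30 = 60 ms each
Remaining 1 lookups: 1 * 60 = 60 ms
Total = 140 + 60 = 200 ms

200
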